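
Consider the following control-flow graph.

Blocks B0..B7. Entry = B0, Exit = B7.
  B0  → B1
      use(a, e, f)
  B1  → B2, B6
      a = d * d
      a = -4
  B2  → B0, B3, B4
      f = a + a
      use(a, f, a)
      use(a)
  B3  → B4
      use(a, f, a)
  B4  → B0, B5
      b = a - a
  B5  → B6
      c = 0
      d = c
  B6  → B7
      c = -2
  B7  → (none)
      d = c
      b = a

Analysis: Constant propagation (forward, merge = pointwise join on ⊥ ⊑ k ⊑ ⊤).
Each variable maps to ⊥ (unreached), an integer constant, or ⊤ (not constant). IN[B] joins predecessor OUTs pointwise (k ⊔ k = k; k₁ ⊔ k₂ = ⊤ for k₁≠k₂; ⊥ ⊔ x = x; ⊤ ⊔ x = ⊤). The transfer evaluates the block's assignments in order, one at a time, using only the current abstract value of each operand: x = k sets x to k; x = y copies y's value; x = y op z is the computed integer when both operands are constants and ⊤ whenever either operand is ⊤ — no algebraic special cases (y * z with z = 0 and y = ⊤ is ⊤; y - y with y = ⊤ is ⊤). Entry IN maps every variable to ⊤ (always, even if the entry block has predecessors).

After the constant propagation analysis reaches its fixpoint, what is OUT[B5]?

Converged values:
  B0:   IN=(all ⊤)   OUT=(all ⊤)
  B1:   IN=(all ⊤)   OUT={a:-4; rest ⊤}
  B2:   IN={a:-4; rest ⊤}   OUT={a:-4, f:-8; rest ⊤}
  B3:   IN={a:-4, f:-8; rest ⊤}   OUT={a:-4, f:-8; rest ⊤}
  B4:   IN={a:-4, f:-8; rest ⊤}   OUT={a:-4, b:0, f:-8; rest ⊤}
  B5:   IN={a:-4, b:0, f:-8; rest ⊤}   OUT={a:-4, b:0, c:0, d:0, f:-8; rest ⊤}
  B6:   IN={a:-4; rest ⊤}   OUT={a:-4, c:-2; rest ⊤}
  B7:   IN={a:-4, c:-2; rest ⊤}   OUT={a:-4, b:-4, c:-2, d:-2; rest ⊤}

Merge at B5: IN[B5] = OUT[B4] = {a: -4, b: 0, c: ⊤, d: ⊤, e: ⊤, f: -8}
Applying B5's transfer function to that IN value gives OUT[B5] (row B5 above).

Answer: {a: -4, b: 0, c: 0, d: 0, e: ⊤, f: -8}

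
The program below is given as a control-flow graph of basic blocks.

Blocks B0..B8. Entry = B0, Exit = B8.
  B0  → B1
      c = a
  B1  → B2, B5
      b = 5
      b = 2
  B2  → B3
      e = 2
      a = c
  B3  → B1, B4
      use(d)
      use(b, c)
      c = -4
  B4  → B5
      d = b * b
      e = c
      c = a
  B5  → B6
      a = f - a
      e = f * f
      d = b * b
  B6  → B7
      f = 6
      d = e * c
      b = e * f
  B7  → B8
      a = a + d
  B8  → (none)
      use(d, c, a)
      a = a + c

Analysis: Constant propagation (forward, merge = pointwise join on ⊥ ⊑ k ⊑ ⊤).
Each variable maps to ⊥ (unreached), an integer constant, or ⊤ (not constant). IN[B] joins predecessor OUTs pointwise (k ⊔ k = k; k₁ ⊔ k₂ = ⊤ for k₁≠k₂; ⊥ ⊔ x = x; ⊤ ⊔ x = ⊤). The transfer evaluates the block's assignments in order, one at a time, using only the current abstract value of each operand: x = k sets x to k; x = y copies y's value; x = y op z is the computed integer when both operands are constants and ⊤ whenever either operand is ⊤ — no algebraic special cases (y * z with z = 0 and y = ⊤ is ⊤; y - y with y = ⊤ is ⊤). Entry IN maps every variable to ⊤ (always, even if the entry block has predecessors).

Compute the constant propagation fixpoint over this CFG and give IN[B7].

Per-block solution:
  B0:   IN=(all ⊤)   OUT=(all ⊤)
  B1:   IN=(all ⊤)   OUT={b:2; rest ⊤}
  B2:   IN={b:2; rest ⊤}   OUT={b:2, e:2; rest ⊤}
  B3:   IN={b:2, e:2; rest ⊤}   OUT={b:2, c:-4, e:2; rest ⊤}
  B4:   IN={b:2, c:-4, e:2; rest ⊤}   OUT={b:2, d:4, e:-4; rest ⊤}
  B5:   IN={b:2; rest ⊤}   OUT={b:2, d:4; rest ⊤}
  B6:   IN={b:2, d:4; rest ⊤}   OUT={f:6; rest ⊤}
  B7:   IN={f:6; rest ⊤}   OUT={f:6; rest ⊤}
  B8:   IN={f:6; rest ⊤}   OUT={f:6; rest ⊤}

Merge at B7: IN[B7] = OUT[B6] = {a: ⊤, b: ⊤, c: ⊤, d: ⊤, e: ⊤, f: 6}

Answer: {a: ⊤, b: ⊤, c: ⊤, d: ⊤, e: ⊤, f: 6}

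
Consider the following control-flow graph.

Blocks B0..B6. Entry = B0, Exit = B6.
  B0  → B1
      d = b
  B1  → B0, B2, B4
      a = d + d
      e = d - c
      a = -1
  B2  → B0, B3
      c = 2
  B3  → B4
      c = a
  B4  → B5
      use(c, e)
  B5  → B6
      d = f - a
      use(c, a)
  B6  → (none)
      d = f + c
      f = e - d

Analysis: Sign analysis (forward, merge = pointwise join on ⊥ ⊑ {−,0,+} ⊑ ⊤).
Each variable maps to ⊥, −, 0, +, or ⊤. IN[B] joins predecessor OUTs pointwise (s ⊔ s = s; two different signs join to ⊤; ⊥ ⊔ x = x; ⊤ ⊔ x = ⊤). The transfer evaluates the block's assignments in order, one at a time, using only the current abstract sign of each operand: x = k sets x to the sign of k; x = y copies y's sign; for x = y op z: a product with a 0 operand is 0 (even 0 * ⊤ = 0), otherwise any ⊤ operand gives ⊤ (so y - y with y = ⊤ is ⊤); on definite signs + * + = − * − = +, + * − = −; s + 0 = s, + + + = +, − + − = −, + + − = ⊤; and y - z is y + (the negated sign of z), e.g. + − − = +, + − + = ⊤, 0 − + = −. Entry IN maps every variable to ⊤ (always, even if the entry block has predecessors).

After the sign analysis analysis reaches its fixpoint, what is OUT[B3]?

Fixpoint table:
  B0:   IN=(all ⊤)   OUT=(all ⊤)
  B1:   IN=(all ⊤)   OUT={a:-; rest ⊤}
  B2:   IN={a:-; rest ⊤}   OUT={a:-, c:+; rest ⊤}
  B3:   IN={a:-, c:+; rest ⊤}   OUT={a:-, c:-; rest ⊤}
  B4:   IN={a:-; rest ⊤}   OUT={a:-; rest ⊤}
  B5:   IN={a:-; rest ⊤}   OUT={a:-; rest ⊤}
  B6:   IN={a:-; rest ⊤}   OUT={a:-; rest ⊤}

Merge at B3: IN[B3] = OUT[B2] = {a: -, b: ⊤, c: +, d: ⊤, e: ⊤, f: ⊤}
Applying B3's transfer function to that IN value gives OUT[B3] (row B3 above).

Answer: {a: -, b: ⊤, c: -, d: ⊤, e: ⊤, f: ⊤}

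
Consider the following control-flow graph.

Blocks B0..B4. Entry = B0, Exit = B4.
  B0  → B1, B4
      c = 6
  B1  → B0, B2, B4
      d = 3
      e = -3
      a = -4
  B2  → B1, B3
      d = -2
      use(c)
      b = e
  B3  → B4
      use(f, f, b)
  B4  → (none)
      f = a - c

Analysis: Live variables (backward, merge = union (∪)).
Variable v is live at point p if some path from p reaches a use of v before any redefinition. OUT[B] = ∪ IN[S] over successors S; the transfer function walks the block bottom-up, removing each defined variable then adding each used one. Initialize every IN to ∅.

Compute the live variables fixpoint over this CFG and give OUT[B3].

Fixpoint table:
  B0:   IN={a, f}   OUT={a, c, f}
  B1:   IN={c, f}   OUT={a, c, e, f}
  B2:   IN={a, c, e, f}   OUT={a, b, c, f}
  B3:   IN={a, b, c, f}   OUT={a, c}
  B4:   IN={a, c}   OUT={}

Merge at B3: OUT[B3] = IN[B4] = {a, c}

Answer: {a, c}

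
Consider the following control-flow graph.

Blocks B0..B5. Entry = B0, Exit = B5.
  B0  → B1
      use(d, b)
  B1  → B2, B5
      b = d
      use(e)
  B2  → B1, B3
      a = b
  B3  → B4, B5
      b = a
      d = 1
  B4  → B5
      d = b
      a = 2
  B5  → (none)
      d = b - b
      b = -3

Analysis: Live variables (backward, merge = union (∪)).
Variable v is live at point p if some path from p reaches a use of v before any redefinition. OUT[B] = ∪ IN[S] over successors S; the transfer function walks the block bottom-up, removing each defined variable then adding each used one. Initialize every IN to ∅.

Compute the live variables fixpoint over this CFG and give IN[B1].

Fixpoint table:
  B0:   IN={b, d, e}   OUT={d, e}
  B1:   IN={d, e}   OUT={b, d, e}
  B2:   IN={b, d, e}   OUT={a, d, e}
  B3:   IN={a}   OUT={b}
  B4:   IN={b}   OUT={b}
  B5:   IN={b}   OUT={}

Merge at B1: OUT[B1] = IN[B2] ⊔ IN[B5] = {b, d, e}
Applying B1's transfer function to that OUT value gives IN[B1] (row B1 above).

Answer: {d, e}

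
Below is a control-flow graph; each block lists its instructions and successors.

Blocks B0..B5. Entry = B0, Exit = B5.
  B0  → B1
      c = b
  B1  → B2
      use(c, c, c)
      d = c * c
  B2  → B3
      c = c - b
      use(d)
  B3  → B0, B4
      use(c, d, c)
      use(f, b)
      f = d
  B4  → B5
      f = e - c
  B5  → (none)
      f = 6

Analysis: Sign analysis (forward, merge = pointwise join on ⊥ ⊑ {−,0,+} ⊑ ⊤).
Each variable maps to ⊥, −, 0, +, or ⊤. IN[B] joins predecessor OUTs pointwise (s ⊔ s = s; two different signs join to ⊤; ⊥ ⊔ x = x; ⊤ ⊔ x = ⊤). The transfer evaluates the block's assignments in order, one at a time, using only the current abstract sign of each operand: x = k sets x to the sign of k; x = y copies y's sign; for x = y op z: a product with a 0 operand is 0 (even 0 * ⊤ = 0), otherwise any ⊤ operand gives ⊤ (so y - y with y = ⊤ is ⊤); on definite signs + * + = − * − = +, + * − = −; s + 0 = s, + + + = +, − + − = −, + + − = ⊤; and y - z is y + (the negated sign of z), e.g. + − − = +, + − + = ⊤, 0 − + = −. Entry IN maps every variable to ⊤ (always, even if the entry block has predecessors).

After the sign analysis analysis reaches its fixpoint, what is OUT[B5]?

Answer: {a: ⊤, b: ⊤, c: ⊤, d: ⊤, e: ⊤, f: +}

Derivation:
Converged values:
  B0:   IN=(all ⊤)   OUT=(all ⊤)
  B1:   IN=(all ⊤)   OUT=(all ⊤)
  B2:   IN=(all ⊤)   OUT=(all ⊤)
  B3:   IN=(all ⊤)   OUT=(all ⊤)
  B4:   IN=(all ⊤)   OUT=(all ⊤)
  B5:   IN=(all ⊤)   OUT={f:+; rest ⊤}

Merge at B5: IN[B5] = OUT[B4] = {a: ⊤, b: ⊤, c: ⊤, d: ⊤, e: ⊤, f: ⊤}
Applying B5's transfer function to that IN value gives OUT[B5] (row B5 above).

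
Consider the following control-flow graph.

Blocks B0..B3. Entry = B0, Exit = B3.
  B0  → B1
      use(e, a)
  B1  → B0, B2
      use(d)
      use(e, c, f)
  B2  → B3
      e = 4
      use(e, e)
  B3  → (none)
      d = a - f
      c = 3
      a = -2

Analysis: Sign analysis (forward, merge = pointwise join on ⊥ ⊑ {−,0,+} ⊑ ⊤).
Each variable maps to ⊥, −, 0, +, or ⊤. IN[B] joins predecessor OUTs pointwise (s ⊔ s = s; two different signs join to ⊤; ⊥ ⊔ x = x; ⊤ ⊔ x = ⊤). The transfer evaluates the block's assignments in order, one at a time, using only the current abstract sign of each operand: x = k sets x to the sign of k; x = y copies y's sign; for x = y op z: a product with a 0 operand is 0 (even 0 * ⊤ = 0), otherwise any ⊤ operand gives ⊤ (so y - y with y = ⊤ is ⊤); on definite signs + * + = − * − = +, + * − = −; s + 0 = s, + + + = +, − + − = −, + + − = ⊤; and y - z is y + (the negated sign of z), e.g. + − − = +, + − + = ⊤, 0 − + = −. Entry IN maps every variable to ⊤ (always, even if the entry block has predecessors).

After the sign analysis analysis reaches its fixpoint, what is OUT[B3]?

Per-block solution:
  B0:   IN=(all ⊤)   OUT=(all ⊤)
  B1:   IN=(all ⊤)   OUT=(all ⊤)
  B2:   IN=(all ⊤)   OUT={e:+; rest ⊤}
  B3:   IN={e:+; rest ⊤}   OUT={a:-, c:+, e:+; rest ⊤}

Merge at B3: IN[B3] = OUT[B2] = {a: ⊤, b: ⊤, c: ⊤, d: ⊤, e: +, f: ⊤}
Applying B3's transfer function to that IN value gives OUT[B3] (row B3 above).

Answer: {a: -, b: ⊤, c: +, d: ⊤, e: +, f: ⊤}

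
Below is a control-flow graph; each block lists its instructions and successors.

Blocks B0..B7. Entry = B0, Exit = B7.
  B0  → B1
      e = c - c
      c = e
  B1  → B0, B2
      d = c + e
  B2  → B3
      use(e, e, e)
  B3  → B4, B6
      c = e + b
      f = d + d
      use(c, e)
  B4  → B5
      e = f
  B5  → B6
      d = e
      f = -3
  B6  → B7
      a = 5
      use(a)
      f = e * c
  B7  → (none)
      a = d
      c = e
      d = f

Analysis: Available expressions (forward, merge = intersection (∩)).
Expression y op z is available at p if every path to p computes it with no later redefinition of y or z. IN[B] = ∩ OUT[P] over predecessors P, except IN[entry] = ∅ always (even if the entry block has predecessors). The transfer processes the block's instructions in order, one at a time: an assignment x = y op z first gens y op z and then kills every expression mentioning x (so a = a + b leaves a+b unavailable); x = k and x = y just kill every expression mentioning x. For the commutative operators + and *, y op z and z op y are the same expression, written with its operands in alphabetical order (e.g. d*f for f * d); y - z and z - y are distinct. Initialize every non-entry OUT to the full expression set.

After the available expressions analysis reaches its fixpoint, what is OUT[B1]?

Fixpoint table:
  B0:  IN={}  OUT={}
  B1:  IN={}  OUT={c+e}
  B2:  IN={c+e}  OUT={c+e}
  B3:  IN={c+e}  OUT={b+e, d+d}
  B4:  IN={b+e, d+d}  OUT={d+d}
  B5:  IN={d+d}  OUT={}
  B6:  IN={}  OUT={c*e}
  B7:  IN={c*e}  OUT={}

Merge at B1: IN[B1] = OUT[B0] = {}
Applying B1's transfer function to that IN value gives OUT[B1] (row B1 above).

Answer: {c+e}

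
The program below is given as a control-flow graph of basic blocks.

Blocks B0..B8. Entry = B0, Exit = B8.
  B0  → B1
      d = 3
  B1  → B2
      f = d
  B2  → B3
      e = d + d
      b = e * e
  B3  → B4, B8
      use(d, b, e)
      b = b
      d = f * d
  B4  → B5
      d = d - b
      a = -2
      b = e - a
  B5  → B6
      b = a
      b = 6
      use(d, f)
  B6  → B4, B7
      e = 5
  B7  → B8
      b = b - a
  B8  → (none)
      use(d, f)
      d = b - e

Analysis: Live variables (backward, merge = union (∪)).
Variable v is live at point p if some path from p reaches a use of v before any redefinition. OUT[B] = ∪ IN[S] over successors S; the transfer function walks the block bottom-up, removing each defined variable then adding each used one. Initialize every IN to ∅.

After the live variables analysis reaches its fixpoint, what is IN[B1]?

Converged values:
  B0: | IN={} | OUT={d}
  B1: | IN={d} | OUT={d, f}
  B2: | IN={d, f} | OUT={b, d, e, f}
  B3: | IN={b, d, e, f} | OUT={b, d, e, f}
  B4: | IN={b, d, e, f} | OUT={a, d, f}
  B5: | IN={a, d, f} | OUT={a, b, d, f}
  B6: | IN={a, b, d, f} | OUT={a, b, d, e, f}
  B7: | IN={a, b, d, e, f} | OUT={b, d, e, f}
  B8: | IN={b, d, e, f} | OUT={}

Merge at B1: OUT[B1] = IN[B2] = {d, f}
Applying B1's transfer function to that OUT value gives IN[B1] (row B1 above).

Answer: {d}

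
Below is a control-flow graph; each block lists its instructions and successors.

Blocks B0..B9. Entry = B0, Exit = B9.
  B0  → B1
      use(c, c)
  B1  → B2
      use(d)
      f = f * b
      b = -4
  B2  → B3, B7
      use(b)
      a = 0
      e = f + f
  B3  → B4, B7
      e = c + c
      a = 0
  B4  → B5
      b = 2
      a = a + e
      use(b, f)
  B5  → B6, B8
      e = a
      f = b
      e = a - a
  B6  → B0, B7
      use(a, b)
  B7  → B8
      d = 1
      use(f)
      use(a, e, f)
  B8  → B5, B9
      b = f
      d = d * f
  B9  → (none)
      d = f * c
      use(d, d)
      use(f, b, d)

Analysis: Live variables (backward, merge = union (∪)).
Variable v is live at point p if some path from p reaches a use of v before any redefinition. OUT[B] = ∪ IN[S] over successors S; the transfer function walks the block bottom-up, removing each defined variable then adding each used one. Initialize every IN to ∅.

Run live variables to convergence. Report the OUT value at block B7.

Fixpoint table:
  B0:   IN={b, c, d, f}   OUT={b, c, d, f}
  B1:   IN={b, c, d, f}   OUT={b, c, d, f}
  B2:   IN={b, c, d, f}   OUT={a, c, d, e, f}
  B3:   IN={c, d, f}   OUT={a, c, d, e, f}
  B4:   IN={a, c, d, e, f}   OUT={a, b, c, d}
  B5:   IN={a, b, c, d}   OUT={a, b, c, d, e, f}
  B6:   IN={a, b, c, d, e, f}   OUT={a, b, c, d, e, f}
  B7:   IN={a, c, e, f}   OUT={a, c, d, f}
  B8:   IN={a, c, d, f}   OUT={a, b, c, d, f}
  B9:   IN={b, c, f}   OUT={}

Merge at B7: OUT[B7] = IN[B8] = {a, c, d, f}

Answer: {a, c, d, f}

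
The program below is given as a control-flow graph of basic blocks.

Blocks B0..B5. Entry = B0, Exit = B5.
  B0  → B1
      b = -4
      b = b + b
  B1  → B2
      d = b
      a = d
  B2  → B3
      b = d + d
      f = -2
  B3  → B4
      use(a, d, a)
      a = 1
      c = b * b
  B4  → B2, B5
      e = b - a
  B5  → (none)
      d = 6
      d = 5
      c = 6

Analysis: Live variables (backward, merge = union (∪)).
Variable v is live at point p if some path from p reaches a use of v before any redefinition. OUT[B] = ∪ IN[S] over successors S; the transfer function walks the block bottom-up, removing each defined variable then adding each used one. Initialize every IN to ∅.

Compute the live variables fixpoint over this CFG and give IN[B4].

Per-block solution:
  B0: | IN={} | OUT={b}
  B1: | IN={b} | OUT={a, d}
  B2: | IN={a, d} | OUT={a, b, d}
  B3: | IN={a, b, d} | OUT={a, b, d}
  B4: | IN={a, b, d} | OUT={a, d}
  B5: | IN={} | OUT={}

Merge at B4: OUT[B4] = IN[B2] ⊔ IN[B5] = {a, d}
Applying B4's transfer function to that OUT value gives IN[B4] (row B4 above).

Answer: {a, b, d}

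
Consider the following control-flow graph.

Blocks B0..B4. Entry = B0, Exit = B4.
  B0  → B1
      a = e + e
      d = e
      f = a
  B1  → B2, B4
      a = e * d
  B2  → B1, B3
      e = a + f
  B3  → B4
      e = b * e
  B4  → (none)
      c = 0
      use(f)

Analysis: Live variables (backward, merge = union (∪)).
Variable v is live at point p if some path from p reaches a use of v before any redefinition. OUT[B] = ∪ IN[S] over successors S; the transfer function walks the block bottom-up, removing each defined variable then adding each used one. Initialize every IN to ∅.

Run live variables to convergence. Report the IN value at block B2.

Answer: {a, b, d, f}

Derivation:
Fixpoint table:
  B0:   IN={b, e}   OUT={b, d, e, f}
  B1:   IN={b, d, e, f}   OUT={a, b, d, f}
  B2:   IN={a, b, d, f}   OUT={b, d, e, f}
  B3:   IN={b, e, f}   OUT={f}
  B4:   IN={f}   OUT={}

Merge at B2: OUT[B2] = IN[B1] ⊔ IN[B3] = {b, d, e, f}
Applying B2's transfer function to that OUT value gives IN[B2] (row B2 above).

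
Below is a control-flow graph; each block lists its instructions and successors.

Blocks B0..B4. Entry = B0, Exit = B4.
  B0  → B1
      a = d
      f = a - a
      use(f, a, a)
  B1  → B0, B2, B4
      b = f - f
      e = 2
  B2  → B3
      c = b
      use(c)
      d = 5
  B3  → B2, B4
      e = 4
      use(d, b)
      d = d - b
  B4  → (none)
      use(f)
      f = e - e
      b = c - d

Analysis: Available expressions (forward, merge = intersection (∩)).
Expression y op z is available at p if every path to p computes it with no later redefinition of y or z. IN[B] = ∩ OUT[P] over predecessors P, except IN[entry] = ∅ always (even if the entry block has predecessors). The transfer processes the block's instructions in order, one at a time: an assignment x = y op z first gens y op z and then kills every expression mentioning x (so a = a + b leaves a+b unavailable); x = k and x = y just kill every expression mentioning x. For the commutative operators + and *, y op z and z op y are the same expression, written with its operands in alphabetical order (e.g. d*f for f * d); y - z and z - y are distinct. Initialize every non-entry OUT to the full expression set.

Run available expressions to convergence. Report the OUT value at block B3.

Converged values:
  B0:  IN={}  OUT={a-a}
  B1:  IN={a-a}  OUT={a-a, f-f}
  B2:  IN={a-a, f-f}  OUT={a-a, f-f}
  B3:  IN={a-a, f-f}  OUT={a-a, f-f}
  B4:  IN={a-a, f-f}  OUT={a-a, c-d, e-e}

Merge at B3: IN[B3] = OUT[B2] = {a-a, f-f}
Applying B3's transfer function to that IN value gives OUT[B3] (row B3 above).

Answer: {a-a, f-f}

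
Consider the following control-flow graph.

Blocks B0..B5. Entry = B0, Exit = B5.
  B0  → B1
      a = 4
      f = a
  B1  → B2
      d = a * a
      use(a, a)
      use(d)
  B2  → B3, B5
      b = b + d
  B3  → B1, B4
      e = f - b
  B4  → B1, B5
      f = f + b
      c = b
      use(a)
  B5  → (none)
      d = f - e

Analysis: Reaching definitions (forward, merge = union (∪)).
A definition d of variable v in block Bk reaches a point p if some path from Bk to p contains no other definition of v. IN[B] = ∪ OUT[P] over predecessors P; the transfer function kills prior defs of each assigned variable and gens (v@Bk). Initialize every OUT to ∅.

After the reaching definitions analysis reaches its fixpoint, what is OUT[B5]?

Answer: {a@B0, b@B2, c@B4, d@B5, e@B3, f@B0, f@B4}

Trace:
Converged values:
  B0:  IN={}  OUT={a@B0, f@B0}
  B1:  IN={a@B0, b@B2, c@B4, d@B1, e@B3, f@B0, f@B4}  OUT={a@B0, b@B2, c@B4, d@B1, e@B3, f@B0, f@B4}
  B2:  IN={a@B0, b@B2, c@B4, d@B1, e@B3, f@B0, f@B4}  OUT={a@B0, b@B2, c@B4, d@B1, e@B3, f@B0, f@B4}
  B3:  IN={a@B0, b@B2, c@B4, d@B1, e@B3, f@B0, f@B4}  OUT={a@B0, b@B2, c@B4, d@B1, e@B3, f@B0, f@B4}
  B4:  IN={a@B0, b@B2, c@B4, d@B1, e@B3, f@B0, f@B4}  OUT={a@B0, b@B2, c@B4, d@B1, e@B3, f@B4}
  B5:  IN={a@B0, b@B2, c@B4, d@B1, e@B3, f@B0, f@B4}  OUT={a@B0, b@B2, c@B4, d@B5, e@B3, f@B0, f@B4}

Merge at B5: IN[B5] = OUT[B2] ⊔ OUT[B4] = {a@B0, b@B2, c@B4, d@B1, e@B3, f@B0, f@B4}
Applying B5's transfer function to that IN value gives OUT[B5] (row B5 above).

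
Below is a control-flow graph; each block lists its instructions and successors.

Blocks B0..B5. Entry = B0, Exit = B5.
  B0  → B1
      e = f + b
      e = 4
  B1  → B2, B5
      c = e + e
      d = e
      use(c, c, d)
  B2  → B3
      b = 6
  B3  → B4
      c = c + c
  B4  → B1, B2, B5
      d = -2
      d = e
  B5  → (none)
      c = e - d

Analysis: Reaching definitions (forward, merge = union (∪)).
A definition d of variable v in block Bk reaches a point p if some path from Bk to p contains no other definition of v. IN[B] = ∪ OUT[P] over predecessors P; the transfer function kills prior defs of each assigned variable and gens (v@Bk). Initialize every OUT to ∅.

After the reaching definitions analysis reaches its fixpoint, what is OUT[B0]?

Per-block solution:
  B0:   IN={}   OUT={e@B0}
  B1:   IN={b@B2, c@B3, d@B4, e@B0}   OUT={b@B2, c@B1, d@B1, e@B0}
  B2:   IN={b@B2, c@B1, c@B3, d@B1, d@B4, e@B0}   OUT={b@B2, c@B1, c@B3, d@B1, d@B4, e@B0}
  B3:   IN={b@B2, c@B1, c@B3, d@B1, d@B4, e@B0}   OUT={b@B2, c@B3, d@B1, d@B4, e@B0}
  B4:   IN={b@B2, c@B3, d@B1, d@B4, e@B0}   OUT={b@B2, c@B3, d@B4, e@B0}
  B5:   IN={b@B2, c@B1, c@B3, d@B1, d@B4, e@B0}   OUT={b@B2, c@B5, d@B1, d@B4, e@B0}

B0 is the boundary node: IN[B0] = {}
Applying B0's transfer function to that IN value gives OUT[B0] (row B0 above).

Answer: {e@B0}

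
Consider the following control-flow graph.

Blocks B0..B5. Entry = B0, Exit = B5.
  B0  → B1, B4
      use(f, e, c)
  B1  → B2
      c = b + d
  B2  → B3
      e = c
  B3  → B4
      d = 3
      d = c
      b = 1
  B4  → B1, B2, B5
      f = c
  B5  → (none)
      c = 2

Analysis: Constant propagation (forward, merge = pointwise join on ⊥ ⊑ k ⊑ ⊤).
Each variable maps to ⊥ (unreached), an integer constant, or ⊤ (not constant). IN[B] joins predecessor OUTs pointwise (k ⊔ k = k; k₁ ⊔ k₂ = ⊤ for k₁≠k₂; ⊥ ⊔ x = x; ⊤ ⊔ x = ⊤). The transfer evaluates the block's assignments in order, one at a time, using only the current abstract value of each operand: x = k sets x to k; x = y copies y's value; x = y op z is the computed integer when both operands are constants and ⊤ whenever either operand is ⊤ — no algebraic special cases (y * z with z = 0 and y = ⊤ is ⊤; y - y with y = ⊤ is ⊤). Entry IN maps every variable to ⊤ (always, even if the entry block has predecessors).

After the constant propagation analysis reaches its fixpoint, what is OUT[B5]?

Per-block solution:
  B0: | IN=(all ⊤) | OUT=(all ⊤)
  B1: | IN=(all ⊤) | OUT=(all ⊤)
  B2: | IN=(all ⊤) | OUT=(all ⊤)
  B3: | IN=(all ⊤) | OUT={b:1; rest ⊤}
  B4: | IN=(all ⊤) | OUT=(all ⊤)
  B5: | IN=(all ⊤) | OUT={c:2; rest ⊤}

Merge at B5: IN[B5] = OUT[B4] = {a: ⊤, b: ⊤, c: ⊤, d: ⊤, e: ⊤, f: ⊤}
Applying B5's transfer function to that IN value gives OUT[B5] (row B5 above).

Answer: {a: ⊤, b: ⊤, c: 2, d: ⊤, e: ⊤, f: ⊤}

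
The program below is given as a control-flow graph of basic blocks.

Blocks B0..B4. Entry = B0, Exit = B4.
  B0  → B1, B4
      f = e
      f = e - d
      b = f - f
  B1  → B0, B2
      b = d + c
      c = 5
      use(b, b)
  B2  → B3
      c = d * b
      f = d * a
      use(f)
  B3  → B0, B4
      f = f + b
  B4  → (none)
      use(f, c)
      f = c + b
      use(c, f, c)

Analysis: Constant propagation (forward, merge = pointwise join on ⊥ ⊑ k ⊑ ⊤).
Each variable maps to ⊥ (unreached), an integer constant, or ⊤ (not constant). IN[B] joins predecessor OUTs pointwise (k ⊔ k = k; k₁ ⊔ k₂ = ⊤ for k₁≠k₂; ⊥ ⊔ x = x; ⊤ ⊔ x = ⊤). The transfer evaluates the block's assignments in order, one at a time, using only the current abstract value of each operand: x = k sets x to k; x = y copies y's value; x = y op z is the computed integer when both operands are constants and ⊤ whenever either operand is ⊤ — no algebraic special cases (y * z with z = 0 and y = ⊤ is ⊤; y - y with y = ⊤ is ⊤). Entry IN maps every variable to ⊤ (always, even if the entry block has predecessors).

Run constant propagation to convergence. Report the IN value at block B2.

Converged values:
  B0:   IN=(all ⊤)   OUT=(all ⊤)
  B1:   IN=(all ⊤)   OUT={c:5; rest ⊤}
  B2:   IN={c:5; rest ⊤}   OUT=(all ⊤)
  B3:   IN=(all ⊤)   OUT=(all ⊤)
  B4:   IN=(all ⊤)   OUT=(all ⊤)

Merge at B2: IN[B2] = OUT[B1] = {a: ⊤, b: ⊤, c: 5, d: ⊤, e: ⊤, f: ⊤}

Answer: {a: ⊤, b: ⊤, c: 5, d: ⊤, e: ⊤, f: ⊤}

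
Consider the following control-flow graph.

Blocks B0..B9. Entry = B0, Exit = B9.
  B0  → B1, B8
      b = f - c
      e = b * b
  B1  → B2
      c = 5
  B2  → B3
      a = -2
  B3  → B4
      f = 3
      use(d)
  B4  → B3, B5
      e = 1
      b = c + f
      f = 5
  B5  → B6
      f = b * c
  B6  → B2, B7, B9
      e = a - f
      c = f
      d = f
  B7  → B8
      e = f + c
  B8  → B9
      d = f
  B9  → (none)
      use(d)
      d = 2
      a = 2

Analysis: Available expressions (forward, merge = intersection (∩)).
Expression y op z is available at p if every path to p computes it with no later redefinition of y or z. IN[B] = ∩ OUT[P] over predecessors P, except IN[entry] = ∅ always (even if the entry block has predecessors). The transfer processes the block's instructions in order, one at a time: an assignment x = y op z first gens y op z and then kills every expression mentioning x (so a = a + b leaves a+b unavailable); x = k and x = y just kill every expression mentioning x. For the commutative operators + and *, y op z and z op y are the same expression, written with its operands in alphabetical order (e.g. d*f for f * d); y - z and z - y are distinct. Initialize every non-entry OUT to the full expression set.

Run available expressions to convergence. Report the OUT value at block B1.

Per-block solution:
  B0:   IN={}   OUT={b*b, f-c}
  B1:   IN={b*b, f-c}   OUT={b*b}
  B2:   IN={}   OUT={}
  B3:   IN={}   OUT={}
  B4:   IN={}   OUT={}
  B5:   IN={}   OUT={b*c}
  B6:   IN={b*c}   OUT={a-f}
  B7:   IN={a-f}   OUT={a-f, c+f}
  B8:   IN={}   OUT={}
  B9:   IN={}   OUT={}

Merge at B1: IN[B1] = OUT[B0] = {b*b, f-c}
Applying B1's transfer function to that IN value gives OUT[B1] (row B1 above).

Answer: {b*b}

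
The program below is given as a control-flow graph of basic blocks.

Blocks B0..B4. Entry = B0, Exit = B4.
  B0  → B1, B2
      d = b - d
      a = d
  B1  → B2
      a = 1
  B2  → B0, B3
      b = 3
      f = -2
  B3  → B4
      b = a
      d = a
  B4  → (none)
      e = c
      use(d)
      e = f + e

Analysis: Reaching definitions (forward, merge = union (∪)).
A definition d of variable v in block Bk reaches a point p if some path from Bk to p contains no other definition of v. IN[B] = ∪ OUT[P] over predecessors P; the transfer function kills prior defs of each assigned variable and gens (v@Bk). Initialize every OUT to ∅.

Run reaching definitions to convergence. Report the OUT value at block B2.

Answer: {a@B0, a@B1, b@B2, d@B0, f@B2}

Working:
Per-block solution:
  B0:  IN={a@B0, a@B1, b@B2, d@B0, f@B2}  OUT={a@B0, b@B2, d@B0, f@B2}
  B1:  IN={a@B0, b@B2, d@B0, f@B2}  OUT={a@B1, b@B2, d@B0, f@B2}
  B2:  IN={a@B0, a@B1, b@B2, d@B0, f@B2}  OUT={a@B0, a@B1, b@B2, d@B0, f@B2}
  B3:  IN={a@B0, a@B1, b@B2, d@B0, f@B2}  OUT={a@B0, a@B1, b@B3, d@B3, f@B2}
  B4:  IN={a@B0, a@B1, b@B3, d@B3, f@B2}  OUT={a@B0, a@B1, b@B3, d@B3, e@B4, f@B2}

Merge at B2: IN[B2] = OUT[B0] ⊔ OUT[B1] = {a@B0, a@B1, b@B2, d@B0, f@B2}
Applying B2's transfer function to that IN value gives OUT[B2] (row B2 above).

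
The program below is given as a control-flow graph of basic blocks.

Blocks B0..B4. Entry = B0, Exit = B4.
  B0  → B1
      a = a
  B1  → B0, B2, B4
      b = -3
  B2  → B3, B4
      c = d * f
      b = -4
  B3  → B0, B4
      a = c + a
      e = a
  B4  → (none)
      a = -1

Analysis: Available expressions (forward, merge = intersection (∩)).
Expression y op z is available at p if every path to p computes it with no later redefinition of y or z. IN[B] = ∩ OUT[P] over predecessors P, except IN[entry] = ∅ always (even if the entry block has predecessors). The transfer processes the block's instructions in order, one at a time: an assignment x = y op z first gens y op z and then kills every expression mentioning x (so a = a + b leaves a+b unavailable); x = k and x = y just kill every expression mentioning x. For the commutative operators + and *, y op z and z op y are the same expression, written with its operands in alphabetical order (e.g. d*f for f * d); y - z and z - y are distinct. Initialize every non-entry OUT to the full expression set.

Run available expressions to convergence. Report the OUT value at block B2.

Answer: {d*f}

Derivation:
Per-block solution:
  B0: | IN={} | OUT={}
  B1: | IN={} | OUT={}
  B2: | IN={} | OUT={d*f}
  B3: | IN={d*f} | OUT={d*f}
  B4: | IN={} | OUT={}

Merge at B2: IN[B2] = OUT[B1] = {}
Applying B2's transfer function to that IN value gives OUT[B2] (row B2 above).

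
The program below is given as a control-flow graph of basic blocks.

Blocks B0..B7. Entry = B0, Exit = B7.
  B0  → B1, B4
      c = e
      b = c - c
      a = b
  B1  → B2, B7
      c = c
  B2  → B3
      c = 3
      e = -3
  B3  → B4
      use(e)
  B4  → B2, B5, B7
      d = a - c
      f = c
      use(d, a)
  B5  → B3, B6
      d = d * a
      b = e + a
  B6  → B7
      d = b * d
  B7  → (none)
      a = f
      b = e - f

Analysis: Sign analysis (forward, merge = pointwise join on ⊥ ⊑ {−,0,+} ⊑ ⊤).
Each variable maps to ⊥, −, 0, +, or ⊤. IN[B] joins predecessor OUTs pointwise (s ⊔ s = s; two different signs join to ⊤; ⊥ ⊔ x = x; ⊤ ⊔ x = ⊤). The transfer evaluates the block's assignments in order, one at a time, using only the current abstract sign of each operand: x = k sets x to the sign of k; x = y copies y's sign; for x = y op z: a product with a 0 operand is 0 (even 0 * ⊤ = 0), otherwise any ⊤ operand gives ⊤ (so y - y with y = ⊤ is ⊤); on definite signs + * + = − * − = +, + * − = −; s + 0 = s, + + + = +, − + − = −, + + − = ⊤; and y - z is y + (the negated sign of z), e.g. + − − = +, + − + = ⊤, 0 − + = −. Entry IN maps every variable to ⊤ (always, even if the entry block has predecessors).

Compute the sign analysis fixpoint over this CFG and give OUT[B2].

Converged values:
  B0:  IN=(all ⊤)  OUT=(all ⊤)
  B1:  IN=(all ⊤)  OUT=(all ⊤)
  B2:  IN=(all ⊤)  OUT={c:+, e:-; rest ⊤}
  B3:  IN=(all ⊤)  OUT=(all ⊤)
  B4:  IN=(all ⊤)  OUT=(all ⊤)
  B5:  IN=(all ⊤)  OUT=(all ⊤)
  B6:  IN=(all ⊤)  OUT=(all ⊤)
  B7:  IN=(all ⊤)  OUT=(all ⊤)

Merge at B2: IN[B2] = OUT[B1] ⊔ OUT[B4] = {a: ⊤, b: ⊤, c: ⊤, d: ⊤, e: ⊤, f: ⊤}
Applying B2's transfer function to that IN value gives OUT[B2] (row B2 above).

Answer: {a: ⊤, b: ⊤, c: +, d: ⊤, e: -, f: ⊤}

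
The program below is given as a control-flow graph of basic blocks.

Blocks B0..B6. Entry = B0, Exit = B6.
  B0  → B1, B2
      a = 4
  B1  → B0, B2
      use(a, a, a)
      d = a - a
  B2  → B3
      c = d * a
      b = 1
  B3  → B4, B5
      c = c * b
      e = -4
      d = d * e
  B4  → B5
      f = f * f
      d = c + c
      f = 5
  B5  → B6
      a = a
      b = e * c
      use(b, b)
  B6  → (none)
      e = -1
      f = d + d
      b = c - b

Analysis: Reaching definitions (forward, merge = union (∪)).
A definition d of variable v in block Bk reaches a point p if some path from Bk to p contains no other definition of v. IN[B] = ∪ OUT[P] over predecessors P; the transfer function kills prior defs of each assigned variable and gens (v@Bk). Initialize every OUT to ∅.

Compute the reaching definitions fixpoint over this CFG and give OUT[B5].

Per-block solution:
  B0:  IN={a@B0, d@B1}  OUT={a@B0, d@B1}
  B1:  IN={a@B0, d@B1}  OUT={a@B0, d@B1}
  B2:  IN={a@B0, d@B1}  OUT={a@B0, b@B2, c@B2, d@B1}
  B3:  IN={a@B0, b@B2, c@B2, d@B1}  OUT={a@B0, b@B2, c@B3, d@B3, e@B3}
  B4:  IN={a@B0, b@B2, c@B3, d@B3, e@B3}  OUT={a@B0, b@B2, c@B3, d@B4, e@B3, f@B4}
  B5:  IN={a@B0, b@B2, c@B3, d@B3, d@B4, e@B3, f@B4}  OUT={a@B5, b@B5, c@B3, d@B3, d@B4, e@B3, f@B4}
  B6:  IN={a@B5, b@B5, c@B3, d@B3, d@B4, e@B3, f@B4}  OUT={a@B5, b@B6, c@B3, d@B3, d@B4, e@B6, f@B6}

Merge at B5: IN[B5] = OUT[B3] ⊔ OUT[B4] = {a@B0, b@B2, c@B3, d@B3, d@B4, e@B3, f@B4}
Applying B5's transfer function to that IN value gives OUT[B5] (row B5 above).

Answer: {a@B5, b@B5, c@B3, d@B3, d@B4, e@B3, f@B4}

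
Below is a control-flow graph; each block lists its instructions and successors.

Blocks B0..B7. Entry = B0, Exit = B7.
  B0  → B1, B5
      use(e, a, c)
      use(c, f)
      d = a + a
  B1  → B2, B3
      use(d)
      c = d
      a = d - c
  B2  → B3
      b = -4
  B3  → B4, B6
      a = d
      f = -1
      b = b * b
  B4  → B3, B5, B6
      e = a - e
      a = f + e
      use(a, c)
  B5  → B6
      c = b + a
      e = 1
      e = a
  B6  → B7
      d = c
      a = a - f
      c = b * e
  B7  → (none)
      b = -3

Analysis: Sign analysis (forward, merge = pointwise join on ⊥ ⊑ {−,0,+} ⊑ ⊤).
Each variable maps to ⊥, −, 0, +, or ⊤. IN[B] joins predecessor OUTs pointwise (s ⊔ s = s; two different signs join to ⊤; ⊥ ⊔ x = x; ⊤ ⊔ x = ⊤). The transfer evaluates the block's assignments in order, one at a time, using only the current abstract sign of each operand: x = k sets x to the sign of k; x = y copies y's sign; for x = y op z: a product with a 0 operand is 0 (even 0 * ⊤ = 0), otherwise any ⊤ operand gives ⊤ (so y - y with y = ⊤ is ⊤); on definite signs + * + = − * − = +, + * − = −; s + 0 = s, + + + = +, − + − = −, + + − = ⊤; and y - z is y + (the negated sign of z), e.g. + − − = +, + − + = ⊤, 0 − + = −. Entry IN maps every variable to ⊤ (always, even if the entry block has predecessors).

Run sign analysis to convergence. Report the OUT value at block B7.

Per-block solution:
  B0:   IN=(all ⊤)   OUT=(all ⊤)
  B1:   IN=(all ⊤)   OUT=(all ⊤)
  B2:   IN=(all ⊤)   OUT={b:-; rest ⊤}
  B3:   IN=(all ⊤)   OUT={f:-; rest ⊤}
  B4:   IN={f:-; rest ⊤}   OUT={f:-; rest ⊤}
  B5:   IN=(all ⊤)   OUT=(all ⊤)
  B6:   IN=(all ⊤)   OUT=(all ⊤)
  B7:   IN=(all ⊤)   OUT={b:-; rest ⊤}

Merge at B7: IN[B7] = OUT[B6] = {a: ⊤, b: ⊤, c: ⊤, d: ⊤, e: ⊤, f: ⊤}
Applying B7's transfer function to that IN value gives OUT[B7] (row B7 above).

Answer: {a: ⊤, b: -, c: ⊤, d: ⊤, e: ⊤, f: ⊤}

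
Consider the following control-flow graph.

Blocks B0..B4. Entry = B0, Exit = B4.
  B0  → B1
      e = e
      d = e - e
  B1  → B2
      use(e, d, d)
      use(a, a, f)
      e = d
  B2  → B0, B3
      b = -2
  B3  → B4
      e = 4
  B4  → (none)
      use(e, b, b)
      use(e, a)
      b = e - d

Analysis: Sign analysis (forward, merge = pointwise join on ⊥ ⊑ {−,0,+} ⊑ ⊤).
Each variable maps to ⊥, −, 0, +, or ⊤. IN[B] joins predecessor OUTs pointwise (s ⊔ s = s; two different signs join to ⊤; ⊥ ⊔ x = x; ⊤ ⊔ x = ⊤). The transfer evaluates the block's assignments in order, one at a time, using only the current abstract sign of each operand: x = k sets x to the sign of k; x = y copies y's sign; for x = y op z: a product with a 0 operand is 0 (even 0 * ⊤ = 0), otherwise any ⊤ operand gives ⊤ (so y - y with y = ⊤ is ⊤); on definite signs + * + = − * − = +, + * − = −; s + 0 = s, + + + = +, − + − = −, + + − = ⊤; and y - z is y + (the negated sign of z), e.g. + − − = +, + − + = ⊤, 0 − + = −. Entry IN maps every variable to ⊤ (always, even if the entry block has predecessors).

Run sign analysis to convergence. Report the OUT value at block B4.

Converged values:
  B0:  IN=(all ⊤)  OUT=(all ⊤)
  B1:  IN=(all ⊤)  OUT=(all ⊤)
  B2:  IN=(all ⊤)  OUT={b:-; rest ⊤}
  B3:  IN={b:-; rest ⊤}  OUT={b:-, e:+; rest ⊤}
  B4:  IN={b:-, e:+; rest ⊤}  OUT={e:+; rest ⊤}

Merge at B4: IN[B4] = OUT[B3] = {a: ⊤, b: -, c: ⊤, d: ⊤, e: +, f: ⊤}
Applying B4's transfer function to that IN value gives OUT[B4] (row B4 above).

Answer: {a: ⊤, b: ⊤, c: ⊤, d: ⊤, e: +, f: ⊤}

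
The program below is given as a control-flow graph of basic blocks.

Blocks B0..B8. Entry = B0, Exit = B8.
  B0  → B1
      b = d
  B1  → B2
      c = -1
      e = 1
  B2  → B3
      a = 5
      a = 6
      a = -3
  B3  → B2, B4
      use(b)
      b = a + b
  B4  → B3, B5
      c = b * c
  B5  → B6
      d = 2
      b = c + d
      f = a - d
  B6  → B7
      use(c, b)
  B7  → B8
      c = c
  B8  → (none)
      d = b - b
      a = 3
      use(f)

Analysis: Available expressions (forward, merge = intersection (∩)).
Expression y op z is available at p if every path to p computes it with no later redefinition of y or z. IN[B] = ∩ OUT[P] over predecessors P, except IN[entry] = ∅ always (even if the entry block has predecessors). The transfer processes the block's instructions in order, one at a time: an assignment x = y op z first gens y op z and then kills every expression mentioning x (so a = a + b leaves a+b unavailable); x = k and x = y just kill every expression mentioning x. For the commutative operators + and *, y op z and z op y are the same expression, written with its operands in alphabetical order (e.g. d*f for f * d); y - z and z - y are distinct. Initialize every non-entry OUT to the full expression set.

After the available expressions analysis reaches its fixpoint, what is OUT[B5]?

Fixpoint table:
  B0: | IN={} | OUT={}
  B1: | IN={} | OUT={}
  B2: | IN={} | OUT={}
  B3: | IN={} | OUT={}
  B4: | IN={} | OUT={}
  B5: | IN={} | OUT={a-d, c+d}
  B6: | IN={a-d, c+d} | OUT={a-d, c+d}
  B7: | IN={a-d, c+d} | OUT={a-d}
  B8: | IN={a-d} | OUT={b-b}

Merge at B5: IN[B5] = OUT[B4] = {}
Applying B5's transfer function to that IN value gives OUT[B5] (row B5 above).

Answer: {a-d, c+d}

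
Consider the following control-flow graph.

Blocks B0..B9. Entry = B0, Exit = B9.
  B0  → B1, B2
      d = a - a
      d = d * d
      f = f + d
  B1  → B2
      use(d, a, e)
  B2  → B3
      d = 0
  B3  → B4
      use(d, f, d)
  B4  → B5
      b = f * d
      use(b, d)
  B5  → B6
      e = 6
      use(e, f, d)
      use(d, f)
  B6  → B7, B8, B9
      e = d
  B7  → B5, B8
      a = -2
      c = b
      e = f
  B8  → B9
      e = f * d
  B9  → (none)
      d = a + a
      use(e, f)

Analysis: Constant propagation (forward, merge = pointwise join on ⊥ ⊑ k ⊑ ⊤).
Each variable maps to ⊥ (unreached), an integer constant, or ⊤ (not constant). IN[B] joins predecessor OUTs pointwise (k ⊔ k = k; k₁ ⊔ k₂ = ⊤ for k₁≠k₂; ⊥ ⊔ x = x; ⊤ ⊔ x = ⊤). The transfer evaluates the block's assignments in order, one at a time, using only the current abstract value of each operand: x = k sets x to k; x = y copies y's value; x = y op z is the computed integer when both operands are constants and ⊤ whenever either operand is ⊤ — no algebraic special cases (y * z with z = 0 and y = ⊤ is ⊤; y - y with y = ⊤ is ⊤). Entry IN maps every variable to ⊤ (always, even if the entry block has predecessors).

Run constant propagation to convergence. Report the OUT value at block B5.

Converged values:
  B0:   IN=(all ⊤)   OUT=(all ⊤)
  B1:   IN=(all ⊤)   OUT=(all ⊤)
  B2:   IN=(all ⊤)   OUT={d:0; rest ⊤}
  B3:   IN={d:0; rest ⊤}   OUT={d:0; rest ⊤}
  B4:   IN={d:0; rest ⊤}   OUT={d:0; rest ⊤}
  B5:   IN={d:0; rest ⊤}   OUT={d:0, e:6; rest ⊤}
  B6:   IN={d:0, e:6; rest ⊤}   OUT={d:0, e:0; rest ⊤}
  B7:   IN={d:0, e:0; rest ⊤}   OUT={a:-2, d:0; rest ⊤}
  B8:   IN={d:0; rest ⊤}   OUT={d:0; rest ⊤}
  B9:   IN={d:0; rest ⊤}   OUT=(all ⊤)

Merge at B5: IN[B5] = OUT[B4] ⊔ OUT[B7] = {a: ⊤, b: ⊤, c: ⊤, d: 0, e: ⊤, f: ⊤}
Applying B5's transfer function to that IN value gives OUT[B5] (row B5 above).

Answer: {a: ⊤, b: ⊤, c: ⊤, d: 0, e: 6, f: ⊤}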